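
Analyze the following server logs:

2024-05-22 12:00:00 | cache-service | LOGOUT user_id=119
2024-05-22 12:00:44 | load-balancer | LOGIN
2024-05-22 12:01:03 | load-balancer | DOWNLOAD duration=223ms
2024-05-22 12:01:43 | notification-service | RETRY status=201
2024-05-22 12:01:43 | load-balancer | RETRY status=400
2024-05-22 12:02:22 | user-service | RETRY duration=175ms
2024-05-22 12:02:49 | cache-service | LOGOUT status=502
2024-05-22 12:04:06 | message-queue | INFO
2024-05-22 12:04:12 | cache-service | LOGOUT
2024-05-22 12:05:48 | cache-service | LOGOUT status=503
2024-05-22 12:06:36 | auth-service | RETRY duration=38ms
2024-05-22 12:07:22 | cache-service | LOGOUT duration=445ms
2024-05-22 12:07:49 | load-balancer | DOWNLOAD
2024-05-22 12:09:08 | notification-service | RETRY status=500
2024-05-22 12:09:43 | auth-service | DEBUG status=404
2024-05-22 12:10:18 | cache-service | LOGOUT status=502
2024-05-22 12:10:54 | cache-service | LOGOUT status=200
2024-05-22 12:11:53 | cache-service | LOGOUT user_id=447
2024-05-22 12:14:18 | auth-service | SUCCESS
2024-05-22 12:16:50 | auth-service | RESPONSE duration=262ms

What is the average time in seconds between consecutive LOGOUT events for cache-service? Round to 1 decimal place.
101.9

To calculate average interval:

1. Find all LOGOUT events for cache-service in order
2. Calculate time gaps between consecutive events
3. Compute mean of gaps: 713 / 7 = 101.9 seconds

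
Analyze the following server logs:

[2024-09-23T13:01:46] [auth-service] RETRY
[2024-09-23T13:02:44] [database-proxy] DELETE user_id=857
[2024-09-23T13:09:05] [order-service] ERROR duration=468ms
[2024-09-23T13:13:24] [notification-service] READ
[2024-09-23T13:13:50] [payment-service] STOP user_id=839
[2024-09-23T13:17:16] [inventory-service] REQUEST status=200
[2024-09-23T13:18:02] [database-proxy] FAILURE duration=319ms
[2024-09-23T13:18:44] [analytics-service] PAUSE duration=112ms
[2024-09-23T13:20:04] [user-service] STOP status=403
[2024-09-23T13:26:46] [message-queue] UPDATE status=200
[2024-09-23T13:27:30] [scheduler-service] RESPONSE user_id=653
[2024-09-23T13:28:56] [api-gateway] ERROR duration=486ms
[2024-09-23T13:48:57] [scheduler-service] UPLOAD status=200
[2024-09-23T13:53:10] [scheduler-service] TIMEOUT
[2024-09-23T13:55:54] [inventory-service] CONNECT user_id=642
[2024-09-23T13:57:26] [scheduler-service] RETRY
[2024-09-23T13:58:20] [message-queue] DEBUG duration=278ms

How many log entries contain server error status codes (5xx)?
0

To find matching entries:

1. Pattern to match: server error status codes (5xx)
2. Scan each log entry for the pattern
3. Count matches: 0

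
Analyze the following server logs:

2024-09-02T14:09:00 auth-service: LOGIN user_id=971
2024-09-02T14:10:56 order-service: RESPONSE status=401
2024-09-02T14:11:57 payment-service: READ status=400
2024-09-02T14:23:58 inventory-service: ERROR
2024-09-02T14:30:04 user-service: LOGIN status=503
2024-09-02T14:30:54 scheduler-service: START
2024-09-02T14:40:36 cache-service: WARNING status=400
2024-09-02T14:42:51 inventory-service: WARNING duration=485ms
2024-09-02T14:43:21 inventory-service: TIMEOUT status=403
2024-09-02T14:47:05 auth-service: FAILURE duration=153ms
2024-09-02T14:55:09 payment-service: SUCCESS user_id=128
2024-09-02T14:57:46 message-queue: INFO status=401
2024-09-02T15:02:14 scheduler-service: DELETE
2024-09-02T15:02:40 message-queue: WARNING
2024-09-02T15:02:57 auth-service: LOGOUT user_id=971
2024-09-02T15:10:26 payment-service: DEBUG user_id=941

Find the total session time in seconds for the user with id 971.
3237

To calculate session duration:

1. Find LOGIN event for user_id=971: 2024-09-02T14:09:00
2. Find LOGOUT event for user_id=971: 2024-09-02T15:02:57
3. Session duration: 2024-09-02T15:02:57 - 2024-09-02T14:09:00 = 3237 seconds (53 minutes)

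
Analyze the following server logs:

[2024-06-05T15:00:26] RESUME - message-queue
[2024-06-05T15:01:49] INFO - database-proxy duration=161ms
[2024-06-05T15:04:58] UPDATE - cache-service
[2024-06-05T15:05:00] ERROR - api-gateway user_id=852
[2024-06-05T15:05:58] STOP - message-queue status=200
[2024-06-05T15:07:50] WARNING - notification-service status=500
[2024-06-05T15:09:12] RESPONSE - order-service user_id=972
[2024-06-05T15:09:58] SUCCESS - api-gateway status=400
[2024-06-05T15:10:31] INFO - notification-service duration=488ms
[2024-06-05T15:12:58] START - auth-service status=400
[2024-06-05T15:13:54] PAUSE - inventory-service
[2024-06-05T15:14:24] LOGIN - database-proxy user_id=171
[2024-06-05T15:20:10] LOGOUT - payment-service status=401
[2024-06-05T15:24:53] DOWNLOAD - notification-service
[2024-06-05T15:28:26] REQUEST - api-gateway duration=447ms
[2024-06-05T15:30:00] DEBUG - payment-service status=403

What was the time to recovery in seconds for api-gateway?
298

To calculate recovery time:

1. Find ERROR event for api-gateway: 2024-06-05T15:05:00
2. Find next SUCCESS event for api-gateway: 2024-06-05T15:09:58
3. Recovery time: 2024-06-05T15:09:58 - 2024-06-05T15:05:00 = 298 seconds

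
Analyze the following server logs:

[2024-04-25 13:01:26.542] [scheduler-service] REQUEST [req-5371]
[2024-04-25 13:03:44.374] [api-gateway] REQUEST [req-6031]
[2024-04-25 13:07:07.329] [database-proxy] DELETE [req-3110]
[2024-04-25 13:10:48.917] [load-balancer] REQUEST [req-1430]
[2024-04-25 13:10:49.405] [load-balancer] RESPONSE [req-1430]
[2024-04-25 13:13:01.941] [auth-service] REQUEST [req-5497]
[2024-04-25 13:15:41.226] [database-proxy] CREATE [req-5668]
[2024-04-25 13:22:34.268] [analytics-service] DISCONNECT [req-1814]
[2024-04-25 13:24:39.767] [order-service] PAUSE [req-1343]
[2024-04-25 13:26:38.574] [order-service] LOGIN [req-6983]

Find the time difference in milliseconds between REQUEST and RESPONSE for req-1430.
488

To calculate latency:

1. Find REQUEST with id req-1430: 2024-04-25 13:10:48.917
2. Find RESPONSE with id req-1430: 2024-04-25 13:10:49.405
3. Latency: 2024-04-25 13:10:49.405 - 2024-04-25 13:10:48.917 = 488ms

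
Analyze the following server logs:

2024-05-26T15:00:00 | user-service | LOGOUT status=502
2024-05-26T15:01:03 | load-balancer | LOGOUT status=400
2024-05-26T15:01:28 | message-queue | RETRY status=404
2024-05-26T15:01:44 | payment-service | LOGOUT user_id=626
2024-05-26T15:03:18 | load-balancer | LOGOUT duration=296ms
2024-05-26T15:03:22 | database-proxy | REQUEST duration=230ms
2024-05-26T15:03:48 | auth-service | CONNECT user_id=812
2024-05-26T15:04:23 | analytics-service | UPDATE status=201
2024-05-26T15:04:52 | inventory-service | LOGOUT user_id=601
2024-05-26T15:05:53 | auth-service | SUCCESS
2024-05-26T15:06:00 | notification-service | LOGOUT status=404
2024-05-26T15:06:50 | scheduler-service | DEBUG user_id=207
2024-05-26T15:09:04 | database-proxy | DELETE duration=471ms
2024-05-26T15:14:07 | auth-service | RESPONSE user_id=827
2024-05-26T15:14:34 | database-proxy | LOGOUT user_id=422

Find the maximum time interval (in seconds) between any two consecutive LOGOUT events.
514

To find the longest gap:

1. Extract all LOGOUT events in chronological order
2. Calculate time differences between consecutive events
3. Find the maximum difference
4. Longest gap: 514 seconds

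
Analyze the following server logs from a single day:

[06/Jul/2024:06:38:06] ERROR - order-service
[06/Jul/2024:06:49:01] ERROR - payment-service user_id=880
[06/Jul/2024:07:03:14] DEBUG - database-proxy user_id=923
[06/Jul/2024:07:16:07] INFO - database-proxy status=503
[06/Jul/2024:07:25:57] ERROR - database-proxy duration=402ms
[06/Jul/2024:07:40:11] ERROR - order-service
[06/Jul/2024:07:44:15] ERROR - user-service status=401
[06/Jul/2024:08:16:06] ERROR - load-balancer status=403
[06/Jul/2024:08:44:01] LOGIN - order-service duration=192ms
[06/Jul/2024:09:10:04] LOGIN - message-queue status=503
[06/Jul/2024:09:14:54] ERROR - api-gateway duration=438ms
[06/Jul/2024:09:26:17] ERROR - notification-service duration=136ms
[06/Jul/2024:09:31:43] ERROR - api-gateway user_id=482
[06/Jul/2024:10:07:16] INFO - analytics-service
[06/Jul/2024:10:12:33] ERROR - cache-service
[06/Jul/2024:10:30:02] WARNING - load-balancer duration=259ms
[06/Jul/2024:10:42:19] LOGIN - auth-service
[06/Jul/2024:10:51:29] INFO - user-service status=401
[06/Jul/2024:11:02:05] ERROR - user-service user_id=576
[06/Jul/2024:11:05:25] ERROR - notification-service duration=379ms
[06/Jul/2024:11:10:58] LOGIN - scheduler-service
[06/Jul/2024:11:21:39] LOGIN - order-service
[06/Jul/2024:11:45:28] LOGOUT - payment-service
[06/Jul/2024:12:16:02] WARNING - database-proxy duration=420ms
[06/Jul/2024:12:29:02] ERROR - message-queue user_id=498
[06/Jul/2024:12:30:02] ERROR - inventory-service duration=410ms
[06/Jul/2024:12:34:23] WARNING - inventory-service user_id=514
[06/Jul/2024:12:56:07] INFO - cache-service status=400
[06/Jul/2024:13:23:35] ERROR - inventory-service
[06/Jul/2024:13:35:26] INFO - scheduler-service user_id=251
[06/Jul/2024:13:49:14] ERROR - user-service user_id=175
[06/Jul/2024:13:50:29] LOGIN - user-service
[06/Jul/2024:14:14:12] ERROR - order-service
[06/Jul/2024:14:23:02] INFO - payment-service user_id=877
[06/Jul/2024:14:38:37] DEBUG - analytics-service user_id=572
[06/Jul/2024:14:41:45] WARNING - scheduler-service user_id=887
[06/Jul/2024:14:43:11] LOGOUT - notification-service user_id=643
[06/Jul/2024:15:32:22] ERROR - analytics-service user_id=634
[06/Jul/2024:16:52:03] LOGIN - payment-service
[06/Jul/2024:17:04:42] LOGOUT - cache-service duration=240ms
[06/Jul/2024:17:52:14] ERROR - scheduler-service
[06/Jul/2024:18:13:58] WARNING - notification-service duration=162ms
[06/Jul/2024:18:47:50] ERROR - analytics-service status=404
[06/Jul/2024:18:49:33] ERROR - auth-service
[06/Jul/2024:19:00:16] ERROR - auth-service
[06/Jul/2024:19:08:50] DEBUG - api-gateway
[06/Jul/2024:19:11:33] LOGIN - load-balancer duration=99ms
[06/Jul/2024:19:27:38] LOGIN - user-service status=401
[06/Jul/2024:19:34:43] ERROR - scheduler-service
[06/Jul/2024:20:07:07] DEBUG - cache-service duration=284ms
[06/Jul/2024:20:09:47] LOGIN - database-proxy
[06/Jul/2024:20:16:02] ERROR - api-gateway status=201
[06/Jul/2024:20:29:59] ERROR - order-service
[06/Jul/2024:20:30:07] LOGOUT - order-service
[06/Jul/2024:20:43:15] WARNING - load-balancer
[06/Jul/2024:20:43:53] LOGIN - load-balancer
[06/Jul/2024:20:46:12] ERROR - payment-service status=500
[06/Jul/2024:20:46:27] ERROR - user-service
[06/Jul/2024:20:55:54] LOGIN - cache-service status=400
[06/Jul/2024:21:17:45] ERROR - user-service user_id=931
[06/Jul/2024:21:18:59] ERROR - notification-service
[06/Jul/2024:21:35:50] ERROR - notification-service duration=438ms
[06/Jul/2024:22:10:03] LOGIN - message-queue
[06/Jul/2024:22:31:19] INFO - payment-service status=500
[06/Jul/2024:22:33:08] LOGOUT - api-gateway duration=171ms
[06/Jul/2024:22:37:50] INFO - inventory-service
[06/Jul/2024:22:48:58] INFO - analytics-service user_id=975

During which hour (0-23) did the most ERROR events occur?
20

To find the peak hour:

1. Group all ERROR events by hour
2. Count events in each hour
3. Find hour with maximum count
4. Peak hour: 20 (with 4 events)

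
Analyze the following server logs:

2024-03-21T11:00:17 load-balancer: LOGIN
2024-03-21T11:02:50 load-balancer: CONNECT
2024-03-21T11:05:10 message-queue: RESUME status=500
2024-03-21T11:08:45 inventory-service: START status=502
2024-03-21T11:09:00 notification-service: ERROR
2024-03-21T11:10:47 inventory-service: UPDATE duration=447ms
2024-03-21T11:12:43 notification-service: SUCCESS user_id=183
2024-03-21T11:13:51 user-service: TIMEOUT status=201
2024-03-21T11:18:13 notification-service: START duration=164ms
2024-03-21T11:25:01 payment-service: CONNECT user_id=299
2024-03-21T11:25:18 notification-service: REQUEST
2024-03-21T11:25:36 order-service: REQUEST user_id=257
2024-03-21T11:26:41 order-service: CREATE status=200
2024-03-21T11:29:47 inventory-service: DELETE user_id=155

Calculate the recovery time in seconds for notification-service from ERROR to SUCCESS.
223

To calculate recovery time:

1. Find ERROR event for notification-service: 2024-03-21T11:09:00
2. Find next SUCCESS event for notification-service: 2024-03-21T11:12:43
3. Recovery time: 2024-03-21T11:12:43 - 2024-03-21T11:09:00 = 223 seconds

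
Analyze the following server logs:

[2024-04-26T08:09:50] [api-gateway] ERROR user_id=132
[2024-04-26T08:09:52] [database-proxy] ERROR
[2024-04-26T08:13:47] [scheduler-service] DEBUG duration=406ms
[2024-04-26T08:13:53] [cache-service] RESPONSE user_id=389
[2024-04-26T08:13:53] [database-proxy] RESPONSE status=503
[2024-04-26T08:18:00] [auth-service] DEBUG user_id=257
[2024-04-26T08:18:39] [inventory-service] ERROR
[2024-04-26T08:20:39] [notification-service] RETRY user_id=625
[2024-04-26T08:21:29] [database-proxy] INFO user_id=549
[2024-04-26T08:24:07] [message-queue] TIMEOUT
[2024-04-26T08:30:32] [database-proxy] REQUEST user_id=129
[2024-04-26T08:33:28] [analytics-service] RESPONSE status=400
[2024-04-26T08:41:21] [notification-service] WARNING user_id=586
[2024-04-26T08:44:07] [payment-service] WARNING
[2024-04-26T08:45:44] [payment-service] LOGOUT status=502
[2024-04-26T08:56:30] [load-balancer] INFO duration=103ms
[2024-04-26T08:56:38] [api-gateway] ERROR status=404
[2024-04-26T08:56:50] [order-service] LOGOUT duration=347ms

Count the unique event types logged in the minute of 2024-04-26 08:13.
2

To count unique event types:

1. Filter events in the minute starting at 2024-04-26 08:13
2. Extract event types from matching entries
3. Count unique types: 2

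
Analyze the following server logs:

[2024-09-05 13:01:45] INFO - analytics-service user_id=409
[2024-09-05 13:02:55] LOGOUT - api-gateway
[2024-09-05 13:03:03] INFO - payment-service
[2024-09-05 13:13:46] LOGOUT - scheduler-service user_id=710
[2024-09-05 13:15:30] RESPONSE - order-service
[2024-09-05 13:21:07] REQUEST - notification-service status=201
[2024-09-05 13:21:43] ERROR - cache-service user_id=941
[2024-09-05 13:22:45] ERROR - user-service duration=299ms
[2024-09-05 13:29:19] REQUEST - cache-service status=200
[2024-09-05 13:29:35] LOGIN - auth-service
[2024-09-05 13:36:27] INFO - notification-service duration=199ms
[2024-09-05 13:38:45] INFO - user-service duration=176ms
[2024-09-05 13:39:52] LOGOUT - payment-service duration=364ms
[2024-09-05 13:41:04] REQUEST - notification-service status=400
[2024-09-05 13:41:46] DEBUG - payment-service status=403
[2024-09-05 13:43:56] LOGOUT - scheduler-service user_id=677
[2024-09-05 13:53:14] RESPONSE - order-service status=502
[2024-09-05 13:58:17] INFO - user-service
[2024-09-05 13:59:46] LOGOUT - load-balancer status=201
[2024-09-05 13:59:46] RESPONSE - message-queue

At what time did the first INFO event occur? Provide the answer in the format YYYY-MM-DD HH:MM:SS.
2024-09-05 13:01:45

To find the first event:

1. Filter for all INFO events
2. Sort by timestamp
3. Select the first one
4. Timestamp: 2024-09-05 13:01:45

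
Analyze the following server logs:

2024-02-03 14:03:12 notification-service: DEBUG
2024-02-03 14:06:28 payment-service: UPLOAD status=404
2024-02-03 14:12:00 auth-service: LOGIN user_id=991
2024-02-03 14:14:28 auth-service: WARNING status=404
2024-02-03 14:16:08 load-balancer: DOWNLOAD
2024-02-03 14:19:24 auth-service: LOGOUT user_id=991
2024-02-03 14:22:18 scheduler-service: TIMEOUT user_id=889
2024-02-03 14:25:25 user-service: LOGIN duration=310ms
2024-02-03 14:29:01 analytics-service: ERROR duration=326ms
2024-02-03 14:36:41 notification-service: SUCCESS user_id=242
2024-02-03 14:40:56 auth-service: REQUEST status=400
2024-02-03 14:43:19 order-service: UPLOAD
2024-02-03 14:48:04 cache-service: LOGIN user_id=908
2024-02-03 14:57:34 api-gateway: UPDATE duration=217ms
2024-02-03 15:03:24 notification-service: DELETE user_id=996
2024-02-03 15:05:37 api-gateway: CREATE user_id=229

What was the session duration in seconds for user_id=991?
444

To calculate session duration:

1. Find LOGIN event for user_id=991: 2024-02-03 14:12:00
2. Find LOGOUT event for user_id=991: 2024-02-03 14:19:24
3. Session duration: 2024-02-03 14:19:24 - 2024-02-03 14:12:00 = 444 seconds (7 minutes)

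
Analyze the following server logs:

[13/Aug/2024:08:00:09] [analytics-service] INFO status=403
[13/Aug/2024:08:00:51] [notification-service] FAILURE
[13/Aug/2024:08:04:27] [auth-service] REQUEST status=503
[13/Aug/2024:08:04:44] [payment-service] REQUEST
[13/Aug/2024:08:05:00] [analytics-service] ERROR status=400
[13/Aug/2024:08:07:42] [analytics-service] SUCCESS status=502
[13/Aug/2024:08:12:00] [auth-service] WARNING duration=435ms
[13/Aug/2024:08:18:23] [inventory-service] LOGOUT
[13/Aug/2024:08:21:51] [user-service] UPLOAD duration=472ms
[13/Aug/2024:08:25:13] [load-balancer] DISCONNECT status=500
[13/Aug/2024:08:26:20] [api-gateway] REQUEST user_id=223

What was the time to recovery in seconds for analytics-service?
162

To calculate recovery time:

1. Find ERROR event for analytics-service: 13/Aug/2024:08:05:00
2. Find next SUCCESS event for analytics-service: 13/Aug/2024:08:07:42
3. Recovery time: 13/Aug/2024:08:07:42 - 13/Aug/2024:08:05:00 = 162 seconds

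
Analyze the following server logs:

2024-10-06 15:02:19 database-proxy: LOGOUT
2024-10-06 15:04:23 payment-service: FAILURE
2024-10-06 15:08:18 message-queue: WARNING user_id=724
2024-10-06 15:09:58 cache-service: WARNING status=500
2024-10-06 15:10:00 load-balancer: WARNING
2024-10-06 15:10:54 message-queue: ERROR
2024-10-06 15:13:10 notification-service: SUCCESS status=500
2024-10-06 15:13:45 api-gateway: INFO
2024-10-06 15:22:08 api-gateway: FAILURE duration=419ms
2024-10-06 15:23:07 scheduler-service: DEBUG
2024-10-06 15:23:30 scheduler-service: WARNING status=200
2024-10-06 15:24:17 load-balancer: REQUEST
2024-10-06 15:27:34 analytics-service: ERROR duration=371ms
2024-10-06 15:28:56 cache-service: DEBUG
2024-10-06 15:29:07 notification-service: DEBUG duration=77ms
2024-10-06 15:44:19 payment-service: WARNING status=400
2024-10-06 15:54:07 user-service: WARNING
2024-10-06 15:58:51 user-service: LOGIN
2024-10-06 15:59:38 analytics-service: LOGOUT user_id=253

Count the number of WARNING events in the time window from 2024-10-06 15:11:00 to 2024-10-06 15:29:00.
1

To count events in the time window:

1. Window boundaries: 2024-10-06 15:11:00 to 2024-10-06 15:29:00
2. Filter for WARNING events within this window
3. Count matching events: 1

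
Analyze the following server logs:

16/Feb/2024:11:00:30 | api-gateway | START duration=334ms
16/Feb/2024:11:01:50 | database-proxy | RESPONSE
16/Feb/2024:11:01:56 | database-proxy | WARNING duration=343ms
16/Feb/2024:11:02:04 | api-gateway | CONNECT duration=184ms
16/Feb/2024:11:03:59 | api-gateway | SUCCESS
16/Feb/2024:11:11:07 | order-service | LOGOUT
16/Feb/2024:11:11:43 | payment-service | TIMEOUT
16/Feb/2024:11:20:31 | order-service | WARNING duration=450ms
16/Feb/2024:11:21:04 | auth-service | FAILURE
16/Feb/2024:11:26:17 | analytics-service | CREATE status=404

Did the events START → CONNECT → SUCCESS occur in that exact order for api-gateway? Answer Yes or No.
Yes

To verify sequence order:

1. Find all events in sequence START → CONNECT → SUCCESS for api-gateway
2. Extract their timestamps
3. Check if timestamps are in ascending order
4. Result: Yes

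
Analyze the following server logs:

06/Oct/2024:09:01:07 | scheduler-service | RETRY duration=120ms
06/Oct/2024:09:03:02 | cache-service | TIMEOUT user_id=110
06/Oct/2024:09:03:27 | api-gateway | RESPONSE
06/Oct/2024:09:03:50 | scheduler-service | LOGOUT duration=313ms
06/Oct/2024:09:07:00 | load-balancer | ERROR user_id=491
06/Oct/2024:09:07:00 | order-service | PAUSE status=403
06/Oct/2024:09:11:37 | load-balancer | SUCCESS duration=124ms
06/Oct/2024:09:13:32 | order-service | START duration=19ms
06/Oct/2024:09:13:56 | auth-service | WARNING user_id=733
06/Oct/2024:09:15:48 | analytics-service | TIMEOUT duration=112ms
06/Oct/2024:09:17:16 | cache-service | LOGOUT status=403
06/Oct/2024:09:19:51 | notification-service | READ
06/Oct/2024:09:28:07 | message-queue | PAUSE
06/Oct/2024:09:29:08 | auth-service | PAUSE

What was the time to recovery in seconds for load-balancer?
277

To calculate recovery time:

1. Find ERROR event for load-balancer: 06/Oct/2024:09:07:00
2. Find next SUCCESS event for load-balancer: 06/Oct/2024:09:11:37
3. Recovery time: 06/Oct/2024:09:11:37 - 06/Oct/2024:09:07:00 = 277 seconds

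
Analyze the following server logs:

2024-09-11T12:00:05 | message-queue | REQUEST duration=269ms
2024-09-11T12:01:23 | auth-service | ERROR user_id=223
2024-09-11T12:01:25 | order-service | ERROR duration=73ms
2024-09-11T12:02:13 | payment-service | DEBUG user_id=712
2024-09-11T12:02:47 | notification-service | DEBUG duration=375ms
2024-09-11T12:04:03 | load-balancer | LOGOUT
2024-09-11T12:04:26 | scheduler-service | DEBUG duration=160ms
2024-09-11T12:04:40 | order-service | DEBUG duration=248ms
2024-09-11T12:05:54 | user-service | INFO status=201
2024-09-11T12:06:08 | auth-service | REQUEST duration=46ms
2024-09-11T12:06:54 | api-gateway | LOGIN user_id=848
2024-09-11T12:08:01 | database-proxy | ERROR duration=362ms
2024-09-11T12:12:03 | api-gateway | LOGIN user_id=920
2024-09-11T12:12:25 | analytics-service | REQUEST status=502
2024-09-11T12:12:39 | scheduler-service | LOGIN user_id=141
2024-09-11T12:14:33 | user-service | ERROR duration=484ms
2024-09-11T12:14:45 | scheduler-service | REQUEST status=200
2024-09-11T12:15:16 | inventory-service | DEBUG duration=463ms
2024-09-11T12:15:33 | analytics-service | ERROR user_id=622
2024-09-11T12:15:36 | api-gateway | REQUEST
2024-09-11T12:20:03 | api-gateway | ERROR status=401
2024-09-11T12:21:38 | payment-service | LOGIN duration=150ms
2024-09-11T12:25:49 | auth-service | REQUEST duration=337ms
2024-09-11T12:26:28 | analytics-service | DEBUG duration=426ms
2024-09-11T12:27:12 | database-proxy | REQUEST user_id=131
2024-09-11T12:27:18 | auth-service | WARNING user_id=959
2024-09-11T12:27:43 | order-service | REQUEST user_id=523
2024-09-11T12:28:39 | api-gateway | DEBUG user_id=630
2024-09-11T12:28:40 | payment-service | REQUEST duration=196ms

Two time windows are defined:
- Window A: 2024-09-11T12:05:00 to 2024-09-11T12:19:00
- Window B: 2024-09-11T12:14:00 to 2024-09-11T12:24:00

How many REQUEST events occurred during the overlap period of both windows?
2

To find overlap events:

1. Window A: 2024-09-11T12:05:00 to 2024-09-11T12:19:00
2. Window B: 2024-09-11T12:14:00 to 2024-09-11T12:24:00
3. Overlap period: 2024-09-11T12:14:00 to 2024-09-11T12:19:00
4. Count REQUEST events in overlap: 2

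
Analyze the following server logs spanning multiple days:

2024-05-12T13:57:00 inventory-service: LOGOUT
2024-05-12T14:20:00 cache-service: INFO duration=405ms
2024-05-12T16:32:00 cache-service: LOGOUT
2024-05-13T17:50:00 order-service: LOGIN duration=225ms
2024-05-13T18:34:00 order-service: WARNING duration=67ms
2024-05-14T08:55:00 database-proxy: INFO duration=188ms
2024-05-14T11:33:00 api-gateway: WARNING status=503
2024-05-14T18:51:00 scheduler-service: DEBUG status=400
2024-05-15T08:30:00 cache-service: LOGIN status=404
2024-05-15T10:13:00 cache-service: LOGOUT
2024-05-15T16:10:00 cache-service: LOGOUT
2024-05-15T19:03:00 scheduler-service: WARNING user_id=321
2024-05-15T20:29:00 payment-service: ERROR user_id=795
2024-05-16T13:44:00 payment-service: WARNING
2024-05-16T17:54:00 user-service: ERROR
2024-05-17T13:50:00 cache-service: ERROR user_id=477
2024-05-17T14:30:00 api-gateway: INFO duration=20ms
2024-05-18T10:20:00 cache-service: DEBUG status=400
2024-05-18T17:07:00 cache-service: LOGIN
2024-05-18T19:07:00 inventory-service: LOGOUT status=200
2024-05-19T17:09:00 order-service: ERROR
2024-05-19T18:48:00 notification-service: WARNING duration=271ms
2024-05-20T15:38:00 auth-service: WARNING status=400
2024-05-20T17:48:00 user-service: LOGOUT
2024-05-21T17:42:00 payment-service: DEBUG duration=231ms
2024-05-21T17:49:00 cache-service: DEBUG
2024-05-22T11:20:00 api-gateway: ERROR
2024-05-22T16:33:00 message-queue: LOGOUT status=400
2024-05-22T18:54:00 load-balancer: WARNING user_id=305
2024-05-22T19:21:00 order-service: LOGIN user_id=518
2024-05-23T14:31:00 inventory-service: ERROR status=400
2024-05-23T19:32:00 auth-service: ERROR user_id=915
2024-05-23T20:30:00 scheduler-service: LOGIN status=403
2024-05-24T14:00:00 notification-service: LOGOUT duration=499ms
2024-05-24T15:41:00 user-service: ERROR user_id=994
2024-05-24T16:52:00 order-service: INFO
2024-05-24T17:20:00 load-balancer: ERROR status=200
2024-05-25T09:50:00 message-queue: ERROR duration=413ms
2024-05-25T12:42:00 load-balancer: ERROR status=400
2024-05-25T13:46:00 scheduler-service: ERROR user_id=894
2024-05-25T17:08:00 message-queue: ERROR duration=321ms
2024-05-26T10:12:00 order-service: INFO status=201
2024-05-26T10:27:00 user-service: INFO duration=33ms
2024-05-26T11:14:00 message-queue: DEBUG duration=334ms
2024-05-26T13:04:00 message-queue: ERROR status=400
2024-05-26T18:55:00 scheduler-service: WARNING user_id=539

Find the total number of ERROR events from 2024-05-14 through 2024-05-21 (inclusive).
4

To filter by date range:

1. Date range: 2024-05-14 through 2024-05-21, both dates inclusive
2. Filter for ERROR events whose date falls in this range
3. Count matching events: 4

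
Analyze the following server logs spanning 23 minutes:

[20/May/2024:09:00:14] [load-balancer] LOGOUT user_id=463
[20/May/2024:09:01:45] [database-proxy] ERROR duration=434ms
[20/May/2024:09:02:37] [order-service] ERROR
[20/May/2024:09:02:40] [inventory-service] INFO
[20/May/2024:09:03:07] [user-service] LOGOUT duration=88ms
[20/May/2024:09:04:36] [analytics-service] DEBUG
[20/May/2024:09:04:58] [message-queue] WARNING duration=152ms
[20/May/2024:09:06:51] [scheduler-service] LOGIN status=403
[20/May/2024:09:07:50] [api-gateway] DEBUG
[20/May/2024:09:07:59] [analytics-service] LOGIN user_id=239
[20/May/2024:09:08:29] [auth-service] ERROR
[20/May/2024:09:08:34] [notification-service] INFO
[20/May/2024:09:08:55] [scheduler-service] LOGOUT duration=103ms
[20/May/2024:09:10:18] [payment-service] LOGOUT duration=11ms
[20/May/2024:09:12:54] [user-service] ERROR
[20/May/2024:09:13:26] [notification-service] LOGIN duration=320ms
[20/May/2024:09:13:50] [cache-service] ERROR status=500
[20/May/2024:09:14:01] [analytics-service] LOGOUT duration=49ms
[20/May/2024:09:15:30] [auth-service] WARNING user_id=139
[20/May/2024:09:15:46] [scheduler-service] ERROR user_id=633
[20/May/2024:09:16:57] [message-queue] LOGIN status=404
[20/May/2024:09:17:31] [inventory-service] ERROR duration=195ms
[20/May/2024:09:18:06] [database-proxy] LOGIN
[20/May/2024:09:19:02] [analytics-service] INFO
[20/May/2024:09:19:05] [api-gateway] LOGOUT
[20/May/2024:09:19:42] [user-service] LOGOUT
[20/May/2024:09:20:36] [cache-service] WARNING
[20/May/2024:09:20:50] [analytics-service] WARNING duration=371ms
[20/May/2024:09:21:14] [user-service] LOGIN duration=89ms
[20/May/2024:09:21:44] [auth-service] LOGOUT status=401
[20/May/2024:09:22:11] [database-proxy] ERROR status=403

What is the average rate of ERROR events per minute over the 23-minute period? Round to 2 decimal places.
0.35

To calculate the rate:

1. Count total ERROR events: 8
2. Total time period: 23 minutes
3. Rate = 8 / 23 = 0.35 events per minute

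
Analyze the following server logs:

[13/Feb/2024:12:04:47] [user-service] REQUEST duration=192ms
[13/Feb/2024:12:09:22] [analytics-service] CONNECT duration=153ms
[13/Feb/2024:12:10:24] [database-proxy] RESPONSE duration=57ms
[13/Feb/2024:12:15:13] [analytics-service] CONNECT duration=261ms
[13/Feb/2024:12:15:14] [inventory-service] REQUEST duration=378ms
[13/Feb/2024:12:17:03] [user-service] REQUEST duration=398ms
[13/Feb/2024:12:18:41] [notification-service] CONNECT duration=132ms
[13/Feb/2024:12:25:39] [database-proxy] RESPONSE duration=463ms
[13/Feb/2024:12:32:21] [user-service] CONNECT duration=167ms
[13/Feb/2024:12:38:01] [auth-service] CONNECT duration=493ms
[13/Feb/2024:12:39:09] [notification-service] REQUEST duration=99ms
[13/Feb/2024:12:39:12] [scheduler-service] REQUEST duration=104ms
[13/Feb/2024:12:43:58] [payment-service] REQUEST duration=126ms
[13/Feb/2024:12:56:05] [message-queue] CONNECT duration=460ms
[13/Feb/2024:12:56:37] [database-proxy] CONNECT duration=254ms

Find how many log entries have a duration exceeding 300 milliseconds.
5

To count timeouts:

1. Threshold: 300ms
2. Extract duration from each log entry
3. Count entries where duration > 300
4. Timeout count: 5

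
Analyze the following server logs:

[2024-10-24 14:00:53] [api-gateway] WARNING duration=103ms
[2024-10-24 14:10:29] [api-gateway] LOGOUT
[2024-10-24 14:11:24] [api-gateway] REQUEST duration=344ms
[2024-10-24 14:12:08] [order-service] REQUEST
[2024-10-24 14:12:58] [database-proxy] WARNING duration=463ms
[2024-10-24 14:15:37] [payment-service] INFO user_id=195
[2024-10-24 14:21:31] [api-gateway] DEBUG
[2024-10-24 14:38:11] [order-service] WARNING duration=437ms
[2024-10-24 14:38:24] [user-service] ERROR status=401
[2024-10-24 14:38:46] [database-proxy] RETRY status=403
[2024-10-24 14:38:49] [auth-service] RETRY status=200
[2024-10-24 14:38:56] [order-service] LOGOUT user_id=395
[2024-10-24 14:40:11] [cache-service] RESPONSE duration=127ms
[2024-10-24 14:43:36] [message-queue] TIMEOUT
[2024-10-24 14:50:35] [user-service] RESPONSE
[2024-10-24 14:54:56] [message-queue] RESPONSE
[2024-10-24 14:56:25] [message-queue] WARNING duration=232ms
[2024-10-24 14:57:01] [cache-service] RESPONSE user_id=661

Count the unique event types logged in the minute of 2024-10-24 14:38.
4

To count unique event types:

1. Filter events in the minute starting at 2024-10-24 14:38
2. Extract event types from matching entries
3. Count unique types: 4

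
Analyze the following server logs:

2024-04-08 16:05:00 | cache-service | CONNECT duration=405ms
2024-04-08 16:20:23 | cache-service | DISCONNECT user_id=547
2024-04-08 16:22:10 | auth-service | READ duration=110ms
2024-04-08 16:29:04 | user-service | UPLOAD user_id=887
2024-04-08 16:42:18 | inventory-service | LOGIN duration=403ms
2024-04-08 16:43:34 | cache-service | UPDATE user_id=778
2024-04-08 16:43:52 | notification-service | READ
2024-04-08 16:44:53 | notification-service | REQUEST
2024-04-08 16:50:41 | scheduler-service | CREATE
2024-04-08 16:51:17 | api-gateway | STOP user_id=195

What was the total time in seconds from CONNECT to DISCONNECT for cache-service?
923

To calculate state duration:

1. Find CONNECT event for cache-service: 2024-04-08 16:05:00
2. Find DISCONNECT event for cache-service: 2024-04-08 16:20:23
3. Calculate duration: 2024-04-08 16:20:23 - 2024-04-08 16:05:00 = 923 seconds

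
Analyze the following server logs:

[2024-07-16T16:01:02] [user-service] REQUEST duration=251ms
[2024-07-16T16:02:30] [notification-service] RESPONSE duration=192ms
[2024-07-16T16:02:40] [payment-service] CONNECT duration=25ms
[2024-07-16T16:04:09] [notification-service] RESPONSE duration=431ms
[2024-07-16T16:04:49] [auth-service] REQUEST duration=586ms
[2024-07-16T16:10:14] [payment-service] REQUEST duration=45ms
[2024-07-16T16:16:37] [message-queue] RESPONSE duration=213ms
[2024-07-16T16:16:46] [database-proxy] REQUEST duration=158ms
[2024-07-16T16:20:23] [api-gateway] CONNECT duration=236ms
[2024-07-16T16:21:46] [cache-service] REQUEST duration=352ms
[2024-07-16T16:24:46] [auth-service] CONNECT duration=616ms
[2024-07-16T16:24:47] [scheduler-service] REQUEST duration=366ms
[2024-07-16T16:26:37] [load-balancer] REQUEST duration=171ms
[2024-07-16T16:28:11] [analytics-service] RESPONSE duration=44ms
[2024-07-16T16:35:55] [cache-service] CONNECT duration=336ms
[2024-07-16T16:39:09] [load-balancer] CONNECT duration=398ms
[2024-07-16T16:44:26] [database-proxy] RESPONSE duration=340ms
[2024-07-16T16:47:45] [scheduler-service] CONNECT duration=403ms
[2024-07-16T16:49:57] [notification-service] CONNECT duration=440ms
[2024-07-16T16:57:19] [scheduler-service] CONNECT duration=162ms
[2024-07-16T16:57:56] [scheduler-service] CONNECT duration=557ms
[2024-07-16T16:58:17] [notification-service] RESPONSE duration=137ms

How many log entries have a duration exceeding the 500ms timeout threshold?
3

To count timeouts:

1. Threshold: 500ms
2. Extract duration from each log entry
3. Count entries where duration > 500
4. Timeout count: 3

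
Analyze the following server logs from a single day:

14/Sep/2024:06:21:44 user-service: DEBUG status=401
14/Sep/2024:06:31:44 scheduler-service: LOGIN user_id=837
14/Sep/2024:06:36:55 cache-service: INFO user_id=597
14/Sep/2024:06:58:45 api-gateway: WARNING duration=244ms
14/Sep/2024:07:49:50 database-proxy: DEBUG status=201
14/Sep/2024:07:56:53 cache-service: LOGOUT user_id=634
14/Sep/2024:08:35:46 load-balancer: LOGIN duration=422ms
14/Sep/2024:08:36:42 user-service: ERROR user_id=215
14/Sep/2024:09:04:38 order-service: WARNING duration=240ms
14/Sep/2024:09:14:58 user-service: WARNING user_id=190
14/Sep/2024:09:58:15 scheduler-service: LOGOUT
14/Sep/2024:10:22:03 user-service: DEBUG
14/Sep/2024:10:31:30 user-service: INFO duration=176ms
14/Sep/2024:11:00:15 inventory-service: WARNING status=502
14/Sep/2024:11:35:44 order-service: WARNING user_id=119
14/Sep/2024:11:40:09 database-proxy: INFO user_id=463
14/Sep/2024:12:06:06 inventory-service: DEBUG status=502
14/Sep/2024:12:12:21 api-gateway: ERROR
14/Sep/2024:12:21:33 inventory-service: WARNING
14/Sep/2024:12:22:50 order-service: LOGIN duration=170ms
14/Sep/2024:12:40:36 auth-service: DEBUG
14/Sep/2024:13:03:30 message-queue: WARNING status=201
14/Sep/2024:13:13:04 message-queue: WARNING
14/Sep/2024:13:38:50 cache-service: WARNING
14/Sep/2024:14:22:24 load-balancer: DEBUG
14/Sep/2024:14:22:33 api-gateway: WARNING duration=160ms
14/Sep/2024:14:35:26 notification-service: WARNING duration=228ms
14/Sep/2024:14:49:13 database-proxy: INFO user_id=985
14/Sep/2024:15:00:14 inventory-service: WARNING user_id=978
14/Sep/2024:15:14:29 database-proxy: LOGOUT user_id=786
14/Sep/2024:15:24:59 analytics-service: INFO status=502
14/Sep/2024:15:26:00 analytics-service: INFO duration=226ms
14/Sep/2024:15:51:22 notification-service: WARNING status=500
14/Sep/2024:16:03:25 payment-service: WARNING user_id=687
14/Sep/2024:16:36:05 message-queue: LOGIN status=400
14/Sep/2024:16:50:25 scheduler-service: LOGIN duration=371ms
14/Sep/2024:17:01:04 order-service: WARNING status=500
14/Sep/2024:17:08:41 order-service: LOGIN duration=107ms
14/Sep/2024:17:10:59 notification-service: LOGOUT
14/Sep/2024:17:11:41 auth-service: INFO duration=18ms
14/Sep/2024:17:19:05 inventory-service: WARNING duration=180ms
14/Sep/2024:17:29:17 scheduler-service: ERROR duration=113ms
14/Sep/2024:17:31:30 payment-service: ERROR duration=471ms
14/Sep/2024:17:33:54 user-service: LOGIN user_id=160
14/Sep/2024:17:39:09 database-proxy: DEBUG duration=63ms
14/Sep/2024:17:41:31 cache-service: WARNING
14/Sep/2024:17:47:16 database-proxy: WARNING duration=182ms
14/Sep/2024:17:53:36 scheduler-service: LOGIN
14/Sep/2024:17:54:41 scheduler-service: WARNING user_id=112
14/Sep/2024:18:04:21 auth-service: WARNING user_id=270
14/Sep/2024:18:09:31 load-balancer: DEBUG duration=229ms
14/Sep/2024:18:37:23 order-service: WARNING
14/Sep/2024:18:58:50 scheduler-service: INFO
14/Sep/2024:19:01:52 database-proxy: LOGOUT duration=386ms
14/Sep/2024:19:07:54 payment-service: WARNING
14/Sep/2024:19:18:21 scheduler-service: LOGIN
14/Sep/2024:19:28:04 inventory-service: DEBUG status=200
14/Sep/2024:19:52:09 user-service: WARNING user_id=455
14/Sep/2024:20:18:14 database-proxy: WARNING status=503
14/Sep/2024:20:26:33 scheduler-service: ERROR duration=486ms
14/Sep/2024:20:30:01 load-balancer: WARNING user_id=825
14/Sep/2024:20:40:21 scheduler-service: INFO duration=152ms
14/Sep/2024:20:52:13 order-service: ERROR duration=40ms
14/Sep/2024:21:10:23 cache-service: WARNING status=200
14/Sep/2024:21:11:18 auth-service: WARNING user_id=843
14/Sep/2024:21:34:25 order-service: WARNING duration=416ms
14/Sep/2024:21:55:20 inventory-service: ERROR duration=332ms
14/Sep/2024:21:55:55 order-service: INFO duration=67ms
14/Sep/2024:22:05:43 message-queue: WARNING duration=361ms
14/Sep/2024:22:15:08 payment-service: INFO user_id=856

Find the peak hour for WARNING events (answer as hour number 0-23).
17

To find the peak hour:

1. Group all WARNING events by hour
2. Count events in each hour
3. Find hour with maximum count
4. Peak hour: 17 (with 5 events)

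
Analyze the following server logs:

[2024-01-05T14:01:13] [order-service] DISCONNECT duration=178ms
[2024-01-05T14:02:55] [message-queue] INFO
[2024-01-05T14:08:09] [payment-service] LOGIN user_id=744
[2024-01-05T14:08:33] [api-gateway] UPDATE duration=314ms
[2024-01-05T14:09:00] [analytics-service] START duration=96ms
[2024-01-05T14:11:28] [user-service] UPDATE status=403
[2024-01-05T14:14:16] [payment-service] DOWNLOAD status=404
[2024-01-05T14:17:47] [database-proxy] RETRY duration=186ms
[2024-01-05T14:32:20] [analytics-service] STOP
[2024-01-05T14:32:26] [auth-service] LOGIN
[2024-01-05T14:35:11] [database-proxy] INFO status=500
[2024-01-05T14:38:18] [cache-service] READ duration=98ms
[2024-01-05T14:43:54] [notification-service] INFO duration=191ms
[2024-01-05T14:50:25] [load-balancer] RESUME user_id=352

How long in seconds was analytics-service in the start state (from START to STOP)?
1400

To calculate state duration:

1. Find START event for analytics-service: 2024-01-05T14:09:00
2. Find STOP event for analytics-service: 2024-01-05T14:32:20
3. Calculate duration: 2024-01-05T14:32:20 - 2024-01-05T14:09:00 = 1400 seconds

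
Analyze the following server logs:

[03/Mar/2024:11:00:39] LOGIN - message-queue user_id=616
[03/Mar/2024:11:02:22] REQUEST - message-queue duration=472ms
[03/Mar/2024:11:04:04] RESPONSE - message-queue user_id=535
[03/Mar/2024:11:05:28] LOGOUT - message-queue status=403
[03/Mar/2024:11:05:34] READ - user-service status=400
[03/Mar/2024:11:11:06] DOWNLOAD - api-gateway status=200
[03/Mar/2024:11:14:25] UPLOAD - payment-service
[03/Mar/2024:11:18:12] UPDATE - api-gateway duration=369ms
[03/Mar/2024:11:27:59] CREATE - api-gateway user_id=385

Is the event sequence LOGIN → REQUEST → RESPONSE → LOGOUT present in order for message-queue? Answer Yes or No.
Yes

To verify sequence order:

1. Find all events in sequence LOGIN → REQUEST → RESPONSE → LOGOUT for message-queue
2. Extract their timestamps
3. Check if timestamps are in ascending order
4. Result: Yes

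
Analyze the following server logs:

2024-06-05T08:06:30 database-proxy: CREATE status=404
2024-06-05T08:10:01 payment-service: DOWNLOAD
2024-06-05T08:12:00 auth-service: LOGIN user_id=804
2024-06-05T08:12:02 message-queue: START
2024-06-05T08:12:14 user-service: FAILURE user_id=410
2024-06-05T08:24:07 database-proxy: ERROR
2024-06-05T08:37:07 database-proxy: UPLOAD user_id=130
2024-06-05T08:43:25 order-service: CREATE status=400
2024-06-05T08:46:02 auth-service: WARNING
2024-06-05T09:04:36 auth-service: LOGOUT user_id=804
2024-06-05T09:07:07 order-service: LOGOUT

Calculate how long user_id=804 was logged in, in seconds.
3156

To calculate session duration:

1. Find LOGIN event for user_id=804: 2024-06-05T08:12:00
2. Find LOGOUT event for user_id=804: 2024-06-05T09:04:36
3. Session duration: 2024-06-05T09:04:36 - 2024-06-05T08:12:00 = 3156 seconds (52 minutes)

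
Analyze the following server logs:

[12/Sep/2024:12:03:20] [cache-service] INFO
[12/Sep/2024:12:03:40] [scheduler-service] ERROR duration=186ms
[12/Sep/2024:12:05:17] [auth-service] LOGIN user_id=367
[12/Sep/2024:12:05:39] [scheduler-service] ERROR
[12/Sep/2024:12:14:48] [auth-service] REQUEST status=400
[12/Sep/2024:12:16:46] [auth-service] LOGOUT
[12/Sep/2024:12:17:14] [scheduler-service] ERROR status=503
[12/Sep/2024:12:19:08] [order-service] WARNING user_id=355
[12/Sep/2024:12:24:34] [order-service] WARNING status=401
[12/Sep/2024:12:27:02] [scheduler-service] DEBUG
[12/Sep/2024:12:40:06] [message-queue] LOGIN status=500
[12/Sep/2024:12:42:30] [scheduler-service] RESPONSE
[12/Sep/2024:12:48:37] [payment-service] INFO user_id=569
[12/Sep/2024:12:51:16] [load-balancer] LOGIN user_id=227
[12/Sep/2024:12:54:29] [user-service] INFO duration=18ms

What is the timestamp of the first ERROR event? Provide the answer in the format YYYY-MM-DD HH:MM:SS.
2024-09-12 12:03:40

To find the first event:

1. Filter for all ERROR events
2. Sort by timestamp
3. Select the first one
4. Timestamp: 2024-09-12 12:03:40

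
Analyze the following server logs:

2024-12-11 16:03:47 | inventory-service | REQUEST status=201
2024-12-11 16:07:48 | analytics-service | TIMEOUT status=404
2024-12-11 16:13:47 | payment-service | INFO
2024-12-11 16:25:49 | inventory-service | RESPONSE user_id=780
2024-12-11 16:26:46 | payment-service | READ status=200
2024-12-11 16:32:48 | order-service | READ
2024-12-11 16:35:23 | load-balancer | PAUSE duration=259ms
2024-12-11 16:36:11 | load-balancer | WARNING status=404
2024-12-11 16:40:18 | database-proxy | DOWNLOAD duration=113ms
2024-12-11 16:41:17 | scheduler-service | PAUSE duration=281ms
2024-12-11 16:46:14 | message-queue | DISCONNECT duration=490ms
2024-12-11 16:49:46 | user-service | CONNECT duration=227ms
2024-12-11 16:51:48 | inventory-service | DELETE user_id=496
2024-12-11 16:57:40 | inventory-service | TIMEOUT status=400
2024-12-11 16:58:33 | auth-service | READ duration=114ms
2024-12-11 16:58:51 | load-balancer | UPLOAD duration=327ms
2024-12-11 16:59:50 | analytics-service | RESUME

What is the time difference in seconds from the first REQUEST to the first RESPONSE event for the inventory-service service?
1322

To find the time between events:

1. Locate the first REQUEST event for inventory-service: 2024-12-11 16:03:47
2. Locate the first RESPONSE event for inventory-service: 2024-12-11 16:25:49
3. Calculate the difference: 2024-12-11 16:25:49 - 2024-12-11 16:03:47 = 1322 seconds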